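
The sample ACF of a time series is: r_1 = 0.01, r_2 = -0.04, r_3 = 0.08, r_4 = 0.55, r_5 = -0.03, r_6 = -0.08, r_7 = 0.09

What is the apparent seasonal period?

The largest autocorrelation is r_4 = 0.55; the remaining lags stay at or below 0.09.
The dominant spike at lag 4 indicates a seasonal period of 4.

4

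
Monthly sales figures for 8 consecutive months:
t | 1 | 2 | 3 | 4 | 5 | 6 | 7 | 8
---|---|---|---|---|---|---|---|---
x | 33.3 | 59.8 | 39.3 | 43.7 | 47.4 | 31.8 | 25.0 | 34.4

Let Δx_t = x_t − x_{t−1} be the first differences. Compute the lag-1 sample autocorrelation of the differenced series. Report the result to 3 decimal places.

First differences Δx: 26.5, -20.5, 4.4, 3.7, -15.6, -6.8, 9.4
Mean of differences = 0.1571
Numerator Σ(Δx_t−Δx̄)(Δx_{t+1}−Δx̄) = -627.2861
Denominator Σ(Δx_t−Δx̄)² = 1533.3371
r_1(Δx) = -627.2861 / 1533.3371 = -0.409

-0.409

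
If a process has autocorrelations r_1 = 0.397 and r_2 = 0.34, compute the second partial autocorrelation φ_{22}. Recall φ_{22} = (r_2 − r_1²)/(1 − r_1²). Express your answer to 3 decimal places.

0.217

φ_{22} = (r_2 − r_1²) / (1 − r_1²)
r_1² = (0.397)² = 0.157609
Numerator = 0.34 − 0.1576 = 0.1824; denominator = 1 − 0.1576 = 0.8424
φ_{22} = 0.1824 / 0.8424 = 0.217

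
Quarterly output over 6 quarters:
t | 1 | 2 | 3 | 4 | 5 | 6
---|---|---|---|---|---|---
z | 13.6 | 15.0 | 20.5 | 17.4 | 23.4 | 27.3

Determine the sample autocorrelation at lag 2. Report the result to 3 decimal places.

-0.065

Mean z̄ = (13.6 + 15.0 + 20.5 + 17.4 + 23.4 + 27.3)/6 = 19.5333
Deviations from mean: -5.9333, -4.5333, 0.9667, -2.1333, 3.8667, 7.7667
Σ(z_t−z̄)(z_{t+2}−z̄) = (-5.7356) + (9.6711) + (3.7378) + (-16.5689) = -8.8956
Denominator Σ(z_t−z̄)² = 136.5133
r_2 = -8.8956 / 136.5133 = -0.065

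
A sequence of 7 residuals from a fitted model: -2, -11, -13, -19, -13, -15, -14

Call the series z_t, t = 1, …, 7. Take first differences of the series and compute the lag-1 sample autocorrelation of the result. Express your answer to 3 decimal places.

First differences Δz: -9, -2, -6, 6, -2, 1
Mean of differences = -2.0000
Numerator Σ(Δz_t−Δz̄)(Δz_{t+1}−Δz̄) = -32.0000
Denominator Σ(Δz_t−Δz̄)² = 138.0000
r_1(Δz) = -32.0000 / 138.0000 = -0.232

-0.232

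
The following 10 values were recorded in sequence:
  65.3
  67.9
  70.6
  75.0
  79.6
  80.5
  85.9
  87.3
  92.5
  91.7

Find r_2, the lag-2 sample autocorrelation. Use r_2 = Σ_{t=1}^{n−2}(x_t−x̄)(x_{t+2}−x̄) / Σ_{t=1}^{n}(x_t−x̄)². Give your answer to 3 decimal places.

Mean x̄ = (65.3 + 67.9 + 70.6 + 75.0 + 79.6 + 80.5 + 85.9 + 87.3 + 92.5 + 91.7)/10 = 79.6300
Numerator Σ_{t=1}^{8}(x_t−x̄)(x_{t+2}−x̄) = 359.7092
Denominator Σ(x_t−x̄)² = 856.1410
r_2 = 359.7092 / 856.1410 = 0.420

0.420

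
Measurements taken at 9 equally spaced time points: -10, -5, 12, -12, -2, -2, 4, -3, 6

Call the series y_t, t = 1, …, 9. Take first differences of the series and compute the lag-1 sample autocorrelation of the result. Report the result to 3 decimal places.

First differences Δy: 5, 17, -24, 10, 0, 6, -7, 9
Mean of differences = 2.0000
Numerator Σ(Δy_t−Δȳ)(Δy_{t+1}−Δȳ) = -676.0000
Denominator Σ(Δy_t−Δȳ)² = 1124.0000
r_1(Δy) = -676.0000 / 1124.0000 = -0.601

-0.601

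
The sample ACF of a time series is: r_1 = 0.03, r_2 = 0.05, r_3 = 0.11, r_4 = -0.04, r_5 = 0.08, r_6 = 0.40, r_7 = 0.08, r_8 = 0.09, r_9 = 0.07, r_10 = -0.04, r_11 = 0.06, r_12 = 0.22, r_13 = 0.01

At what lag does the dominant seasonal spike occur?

The largest autocorrelation is r_6 = 0.40, with a weaker echo at lag 12 (0.22); the remaining lags stay at or below 0.11.
The dominant spike at lag 6 indicates a seasonal period of 6.

6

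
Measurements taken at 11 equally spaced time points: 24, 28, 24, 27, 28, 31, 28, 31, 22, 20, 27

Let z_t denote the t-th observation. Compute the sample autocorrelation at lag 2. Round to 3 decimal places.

Mean z̄ = (24 + 28 + 24 + 27 + 28 + 31 + 28 + 31 + 22 + 20 + 27)/11 = 26.3636
Numerator Σ_{t=1}^{9}(z_t−z̄)(z_{t+2}−z̄) = -9.5372
Denominator Σ(z_t−z̄)² = 122.5455
r_2 = -9.5372 / 122.5455 = -0.078

-0.078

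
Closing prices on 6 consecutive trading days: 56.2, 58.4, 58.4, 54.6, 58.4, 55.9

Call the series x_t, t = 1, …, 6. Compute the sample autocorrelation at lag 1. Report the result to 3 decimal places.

Mean x̄ = (56.2 + 58.4 + 58.4 + 54.6 + 58.4 + 55.9)/6 = 56.9833
Deviations from mean: -0.7833, 1.4167, 1.4167, -2.3833, 1.4167, -1.0833
Numerator Σ_{t=1}^{5}(x_t−x̄)(x_{t+1}−x̄) = -7.3903
Denominator Σ(x_t−x̄)² = 13.4883
r_1 = -7.3903 / 13.4883 = -0.548

-0.548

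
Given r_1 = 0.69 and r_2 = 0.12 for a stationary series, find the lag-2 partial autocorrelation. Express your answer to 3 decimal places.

φ_{22} = (r_2 − r_1²) / (1 − r_1²)
r_1² = (0.69)² = 0.4761
Numerator = 0.12 − 0.4761 = -0.3561; denominator = 1 − 0.4761 = 0.5239
φ_{22} = -0.3561 / 0.5239 = -0.680

-0.680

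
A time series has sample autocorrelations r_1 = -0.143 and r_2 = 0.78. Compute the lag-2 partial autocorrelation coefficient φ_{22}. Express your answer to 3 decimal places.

φ_{22} = (r_2 − r_1²) / (1 − r_1²)
r_1² = (-0.143)² = 0.020449
Numerator = 0.78 − 0.0204 = 0.7596; denominator = 1 − 0.0204 = 0.9796
φ_{22} = 0.7596 / 0.9796 = 0.775

0.775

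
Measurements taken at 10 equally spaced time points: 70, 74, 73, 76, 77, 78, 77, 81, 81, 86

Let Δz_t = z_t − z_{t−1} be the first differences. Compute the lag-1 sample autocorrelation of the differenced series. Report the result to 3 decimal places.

-0.568

First differences Δz: 4, -1, 3, 1, 1, -1, 4, 0, 5
Mean of differences = 1.7778
Numerator Σ(Δz_t−Δz̄)(Δz_{t+1}−Δz̄) = -23.6049
Denominator Σ(Δz_t−Δz̄)² = 41.5556
r_1(Δz) = -23.6049 / 41.5556 = -0.568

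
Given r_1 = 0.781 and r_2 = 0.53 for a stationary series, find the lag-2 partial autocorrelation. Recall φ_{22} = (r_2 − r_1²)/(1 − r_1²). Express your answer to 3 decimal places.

φ_{22} = (r_2 − r_1²) / (1 − r_1²)
r_1² = (0.781)² = 0.609961
Numerator = 0.53 − 0.6100 = -0.0800; denominator = 1 − 0.6100 = 0.3900
φ_{22} = -0.0800 / 0.3900 = -0.205

-0.205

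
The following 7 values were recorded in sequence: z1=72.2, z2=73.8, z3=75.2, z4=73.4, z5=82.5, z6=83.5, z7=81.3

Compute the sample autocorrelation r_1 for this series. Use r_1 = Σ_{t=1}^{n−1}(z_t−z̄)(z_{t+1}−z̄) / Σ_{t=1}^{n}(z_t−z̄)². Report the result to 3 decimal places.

Mean z̄ = (72.2 + 73.8 + 75.2 + 73.4 + 82.5 + 83.5 + 81.3)/7 = 77.4143
Deviations from mean: -5.2143, -3.6143, -2.2143, -4.0143, 5.0857, 6.0857, 3.8857
Σ(z_t−z̄)(z_{t+1}−z̄) = (18.8459) + (8.0031) + (8.8888) + (-20.4155) + (30.9502) + (23.6473) = 69.9198
Denominator Σ(z_t−z̄)² = 139.2686
r_1 = 69.9198 / 139.2686 = 0.502

0.502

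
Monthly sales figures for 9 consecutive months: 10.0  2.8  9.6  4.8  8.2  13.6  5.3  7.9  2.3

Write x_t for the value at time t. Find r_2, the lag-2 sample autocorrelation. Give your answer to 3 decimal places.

0.151

Mean x̄ = (10.0 + 2.8 + 9.6 + 4.8 + 8.2 + 13.6 + 5.3 + 7.9 + 2.3)/9 = 7.1667
Numerator Σ_{t=1}^{7}(x_t−x̄)(x_{t+2}−x̄) = 16.3911
Denominator Σ(x_t−x̄)² = 108.7800
r_2 = 16.3911 / 108.7800 = 0.151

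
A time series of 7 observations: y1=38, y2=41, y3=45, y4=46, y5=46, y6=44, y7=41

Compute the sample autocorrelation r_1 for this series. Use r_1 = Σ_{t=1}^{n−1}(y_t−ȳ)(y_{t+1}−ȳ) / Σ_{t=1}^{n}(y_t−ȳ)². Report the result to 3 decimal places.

Mean ȳ = (38 + 41 + 45 + 46 + 46 + 44 + 41)/7 = 43.0000
Deviations from mean: -5.0000, -2.0000, 2.0000, 3.0000, 3.0000, 1.0000, -2.0000
Σ(y_t−ȳ)(y_{t+1}−ȳ) = (10.0000) + (-4.0000) + (6.0000) + (9.0000) + (3.0000) + (-2.0000) = 22.0000
Denominator Σ(y_t−ȳ)² = 56.0000
r_1 = 22.0000 / 56.0000 = 0.393

0.393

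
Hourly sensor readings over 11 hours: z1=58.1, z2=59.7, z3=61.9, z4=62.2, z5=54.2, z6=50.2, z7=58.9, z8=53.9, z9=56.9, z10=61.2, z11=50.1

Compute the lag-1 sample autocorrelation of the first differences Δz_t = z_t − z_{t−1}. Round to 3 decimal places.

-0.282

First differences Δz: 1.6, 2.2, 0.3, -8.0, -4.0, 8.7, -5.0, 3.0, 4.3, -11.1
Mean of differences = -0.8000
Numerator Σ(Δz_t−Δz̄)(Δz_{t+1}−Δz̄) = -93.7900
Denominator Σ(Δz_t−Δz̄)² = 332.4800
r_1(Δz) = -93.7900 / 332.4800 = -0.282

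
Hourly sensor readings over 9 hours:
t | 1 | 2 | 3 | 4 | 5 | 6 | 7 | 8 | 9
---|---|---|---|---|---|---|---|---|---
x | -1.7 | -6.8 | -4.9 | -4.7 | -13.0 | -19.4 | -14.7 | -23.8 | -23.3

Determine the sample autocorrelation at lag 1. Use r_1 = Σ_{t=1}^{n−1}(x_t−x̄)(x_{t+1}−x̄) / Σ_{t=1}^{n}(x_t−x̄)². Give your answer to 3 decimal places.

Mean x̄ = (-1.7 − 6.8 − 4.9 − 4.7 − 13.0 − 19.4 − 14.7 − 23.8 − 23.3)/9 = -12.4778
Numerator Σ_{t=1}^{8}(x_t−x̄)(x_{t+1}−x̄) = 325.7851
Denominator Σ(x_t−x̄)² = 564.7556
r_1 = 325.7851 / 564.7556 = 0.577

0.577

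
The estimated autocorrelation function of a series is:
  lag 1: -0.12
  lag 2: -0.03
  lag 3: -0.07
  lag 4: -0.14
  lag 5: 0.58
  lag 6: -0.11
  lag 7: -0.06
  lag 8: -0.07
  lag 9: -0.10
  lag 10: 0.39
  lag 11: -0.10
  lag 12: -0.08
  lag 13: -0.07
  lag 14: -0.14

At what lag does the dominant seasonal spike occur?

5

The largest autocorrelation is r_5 = 0.58, with a weaker echo at lag 10 (0.39); the remaining lags stay at or below -0.03.
The dominant spike at lag 5 indicates a seasonal period of 5.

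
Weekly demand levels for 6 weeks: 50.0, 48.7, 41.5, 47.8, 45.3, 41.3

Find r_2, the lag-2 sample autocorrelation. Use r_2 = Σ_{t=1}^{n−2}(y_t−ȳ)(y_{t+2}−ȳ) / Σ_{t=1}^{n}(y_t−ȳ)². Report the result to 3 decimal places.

-0.278

Mean ȳ = (50.0 + 48.7 + 41.5 + 47.8 + 45.3 + 41.3)/6 = 45.7667
Numerator Σ_{t=1}^{4}(y_t−ȳ)(y_{t+2}−ȳ) = -19.1889
Denominator Σ(y_t−ȳ)² = 69.0333
r_2 = -19.1889 / 69.0333 = -0.278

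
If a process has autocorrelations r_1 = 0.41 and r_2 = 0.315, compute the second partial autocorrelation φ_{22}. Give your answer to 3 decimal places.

0.177

φ_{22} = (r_2 − r_1²) / (1 − r_1²)
r_1² = (0.41)² = 0.1681
Numerator = 0.315 − 0.1681 = 0.1469; denominator = 1 − 0.1681 = 0.8319
φ_{22} = 0.1469 / 0.8319 = 0.177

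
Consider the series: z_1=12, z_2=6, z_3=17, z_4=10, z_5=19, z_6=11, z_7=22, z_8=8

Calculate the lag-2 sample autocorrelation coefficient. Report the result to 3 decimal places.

Mean z̄ = (12 + 6 + 17 + 10 + 19 + 11 + 22 + 8)/8 = 13.1250
Deviations from mean: -1.1250, -7.1250, 3.8750, -3.1250, 5.8750, -2.1250, 8.8750, -5.1250
Numerator Σ_{t=1}^{6}(z_t−z̄)(z_{t+2}−z̄) = 110.3438
Denominator Σ(z_t−z̄)² = 220.8750
r_2 = 110.3438 / 220.8750 = 0.500

0.500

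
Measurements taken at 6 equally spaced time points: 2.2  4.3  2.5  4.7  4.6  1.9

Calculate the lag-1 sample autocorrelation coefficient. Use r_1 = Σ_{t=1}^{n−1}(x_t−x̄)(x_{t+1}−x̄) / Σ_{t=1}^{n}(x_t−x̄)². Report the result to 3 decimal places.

Mean x̄ = (2.2 + 4.3 + 2.5 + 4.7 + 4.6 + 1.9)/6 = 3.3667
Numerator Σ_{t=1}^{5}(x_t−x̄)(x_{t+1}−x̄) = -3.2178
Denominator Σ(x_t−x̄)² = 8.4333
r_1 = -3.2178 / 8.4333 = -0.382

-0.382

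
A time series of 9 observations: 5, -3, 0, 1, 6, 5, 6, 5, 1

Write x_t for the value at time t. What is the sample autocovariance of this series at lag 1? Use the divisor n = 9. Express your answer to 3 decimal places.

Mean x̄ = (5 − 3 + 0 + 1 + 6 + 5 + 6 + 5 + 1)/9 = 2.8889
Σ_{t=1}^{8}(x_t−x̄)(x_{t+1}−x̄) = 19.8765
γ_1 = 19.8765 / 9 = 2.209

2.209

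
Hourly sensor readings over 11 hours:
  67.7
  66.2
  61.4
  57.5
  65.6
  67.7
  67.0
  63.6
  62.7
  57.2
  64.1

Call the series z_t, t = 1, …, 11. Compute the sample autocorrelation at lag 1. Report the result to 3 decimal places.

0.223

Mean z̄ = (67.7 + 66.2 + 61.4 + 57.5 + 65.6 + 67.7 + 67.0 + 63.6 + 62.7 + 57.2 + 64.1)/11 = 63.7000
Numerator Σ_{t=1}^{10}(z_t−z̄)(z_{t+1}−z̄) = 31.2000
Denominator Σ(z_t−z̄)² = 139.9000
r_1 = 31.2000 / 139.9000 = 0.223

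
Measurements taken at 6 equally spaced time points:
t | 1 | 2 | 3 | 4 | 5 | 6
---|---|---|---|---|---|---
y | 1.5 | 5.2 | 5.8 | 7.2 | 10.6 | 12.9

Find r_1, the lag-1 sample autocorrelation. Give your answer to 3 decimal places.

Mean ȳ = (1.5 + 5.2 + 5.8 + 7.2 + 10.6 + 12.9)/6 = 7.2000
Deviations from mean: -5.7000, -2.0000, -1.4000, 0.0000, 3.4000, 5.7000
Σ(y_t−ȳ)(y_{t+1}−ȳ) = (11.4000) + (2.8000) + (0.0000) + (0.0000) + (19.3800) = 33.5800
Denominator Σ(y_t−ȳ)² = 82.5000
r_1 = 33.5800 / 82.5000 = 0.407

0.407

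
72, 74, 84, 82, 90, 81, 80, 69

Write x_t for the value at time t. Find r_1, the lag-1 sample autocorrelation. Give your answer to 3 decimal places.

Mean x̄ = (72 + 74 + 84 + 82 + 90 + 81 + 80 + 69)/8 = 79.0000
Deviations from mean: -7.0000, -5.0000, 5.0000, 3.0000, 11.0000, 2.0000, 1.0000, -10.0000
Σ(x_t−x̄)(x_{t+1}−x̄) = (35.0000) + (-25.0000) + (15.0000) + (33.0000) + (22.0000) + (2.0000) + (-10.0000) = 72.0000
Denominator Σ(x_t−x̄)² = 334.0000
r_1 = 72.0000 / 334.0000 = 0.216

0.216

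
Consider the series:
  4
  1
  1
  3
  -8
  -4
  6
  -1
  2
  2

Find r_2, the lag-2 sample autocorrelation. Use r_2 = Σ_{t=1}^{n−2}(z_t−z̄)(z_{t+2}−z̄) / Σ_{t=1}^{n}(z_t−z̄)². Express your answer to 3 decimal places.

Mean z̄ = (4 + 1 + 1 + 3 − 8 − 4 + 6 − 1 + 2 + 2)/10 = 0.6000
Numerator Σ_{t=1}^{8}(z_t−z̄)(z_{t+2}−z̄) = -45.9200
Denominator Σ(z_t−z̄)² = 148.4000
r_2 = -45.9200 / 148.4000 = -0.309

-0.309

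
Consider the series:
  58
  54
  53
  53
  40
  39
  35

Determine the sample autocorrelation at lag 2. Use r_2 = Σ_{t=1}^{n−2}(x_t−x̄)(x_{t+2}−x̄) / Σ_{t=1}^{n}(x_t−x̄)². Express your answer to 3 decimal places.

Mean x̄ = (58 + 54 + 53 + 53 + 40 + 39 + 35)/7 = 47.4286
Σ(x_t−x̄)(x_{t+2}−x̄) = (58.8980) + (36.6122) + (-41.3878) + (-46.9592) + (92.3265) = 99.4898
Denominator Σ(x_t−x̄)² = 497.7143
r_2 = 99.4898 / 497.7143 = 0.200

0.200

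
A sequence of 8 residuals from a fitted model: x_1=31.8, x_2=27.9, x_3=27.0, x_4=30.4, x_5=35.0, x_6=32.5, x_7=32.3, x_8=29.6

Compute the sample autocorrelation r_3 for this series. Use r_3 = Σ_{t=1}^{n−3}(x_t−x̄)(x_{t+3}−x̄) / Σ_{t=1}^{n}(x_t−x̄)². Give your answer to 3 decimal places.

-0.513

Mean x̄ = (31.8 + 27.9 + 27.0 + 30.4 + 35.0 + 32.5 + 32.3 + 29.6)/8 = 30.8125
Deviations from mean: 0.9875, -2.9125, -3.8125, -0.4125, 4.1875, 1.6875, 1.4875, -1.2125
Σ(x_t−x̄)(x_{t+3}−x̄) = (-0.4073) + (-12.1961) + (-6.4336) + (-0.6136) + (-5.0773) = -24.7280
Denominator Σ(x_t−x̄)² = 48.2288
r_3 = -24.7280 / 48.2288 = -0.513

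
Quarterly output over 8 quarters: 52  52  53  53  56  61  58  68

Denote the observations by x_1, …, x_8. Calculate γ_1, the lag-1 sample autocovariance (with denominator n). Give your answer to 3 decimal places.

9.061

Mean x̄ = (52 + 52 + 53 + 53 + 56 + 61 + 58 + 68)/8 = 56.6250
Σ_{t=1}^{7}(x_t−x̄)(x_{t+1}−x̄) = 72.4844
γ_1 = 72.4844 / 8 = 9.061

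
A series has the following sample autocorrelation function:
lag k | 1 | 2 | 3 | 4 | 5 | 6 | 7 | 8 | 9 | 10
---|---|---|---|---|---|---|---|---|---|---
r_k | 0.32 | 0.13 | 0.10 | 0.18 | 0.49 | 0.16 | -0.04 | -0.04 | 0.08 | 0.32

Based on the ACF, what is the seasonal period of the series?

5

The largest autocorrelation is r_5 = 0.49; the remaining lags stay at or below 0.32. The elevated value at lag 1 (0.32), dropping to 0.13 at lag 2, reflects decaying short-term dependence rather than seasonality.
The dominant spike at lag 5 indicates a seasonal period of 5.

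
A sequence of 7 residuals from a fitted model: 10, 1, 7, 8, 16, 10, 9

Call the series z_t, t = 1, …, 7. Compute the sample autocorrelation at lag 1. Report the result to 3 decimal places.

0.076

Mean z̄ = (10 + 1 + 7 + 8 + 16 + 10 + 9)/7 = 8.7143
Σ(z_t−z̄)(z_{t+1}−z̄) = (-9.9184) + (13.2245) + (1.2245) + (-5.2041) + (9.3673) + (0.3673) = 9.0612
Denominator Σ(z_t−z̄)² = 119.4286
r_1 = 9.0612 / 119.4286 = 0.076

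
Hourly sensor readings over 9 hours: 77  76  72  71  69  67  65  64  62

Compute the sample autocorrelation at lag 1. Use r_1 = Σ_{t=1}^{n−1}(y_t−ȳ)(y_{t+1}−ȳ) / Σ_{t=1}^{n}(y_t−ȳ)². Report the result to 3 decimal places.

0.664

Mean ȳ = (77 + 76 + 72 + 71 + 69 + 67 + 65 + 64 + 62)/9 = 69.2222
Numerator Σ_{t=1}^{8}(y_t−ȳ)(y_{t+1}−ȳ) = 145.7284
Denominator Σ(y_t−ȳ)² = 219.5556
r_1 = 145.7284 / 219.5556 = 0.664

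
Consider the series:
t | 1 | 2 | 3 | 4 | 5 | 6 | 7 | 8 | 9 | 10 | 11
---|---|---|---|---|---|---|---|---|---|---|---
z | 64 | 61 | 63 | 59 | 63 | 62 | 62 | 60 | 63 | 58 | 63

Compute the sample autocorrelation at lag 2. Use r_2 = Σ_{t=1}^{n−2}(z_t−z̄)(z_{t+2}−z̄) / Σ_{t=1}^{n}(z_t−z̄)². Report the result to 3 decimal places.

0.383

Mean z̄ = (64 + 61 + 63 + 59 + 63 + 62 + 62 + 60 + 63 + 58 + 63)/11 = 61.6364
Numerator Σ_{t=1}^{9}(z_t−z̄)(z_{t+2}−z̄) = 14.0083
Denominator Σ(z_t−z̄)² = 36.5455
r_2 = 14.0083 / 36.5455 = 0.383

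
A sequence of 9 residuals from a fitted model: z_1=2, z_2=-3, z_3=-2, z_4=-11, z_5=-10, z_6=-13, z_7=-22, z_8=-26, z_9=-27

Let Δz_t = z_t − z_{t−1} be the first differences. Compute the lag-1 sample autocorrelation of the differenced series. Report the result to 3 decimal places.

-0.505

First differences Δz: -5, 1, -9, 1, -3, -9, -4, -1
Mean of differences = -3.6250
Numerator Σ(Δz_t−Δz̄)(Δz_{t+1}−Δz̄) = -55.5156
Denominator Σ(Δz_t−Δz̄)² = 109.8750
r_1(Δz) = -55.5156 / 109.8750 = -0.505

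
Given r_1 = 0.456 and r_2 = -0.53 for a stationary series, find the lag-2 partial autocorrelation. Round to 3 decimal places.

-0.932

φ_{22} = (r_2 − r_1²) / (1 − r_1²)
r_1² = (0.456)² = 0.207936
Numerator = -0.53 − 0.2079 = -0.7379; denominator = 1 − 0.2079 = 0.7921
φ_{22} = -0.7379 / 0.7921 = -0.932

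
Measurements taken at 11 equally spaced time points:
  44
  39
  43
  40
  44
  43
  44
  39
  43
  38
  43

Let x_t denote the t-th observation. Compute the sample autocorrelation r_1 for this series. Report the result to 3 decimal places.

Mean x̄ = (44 + 39 + 43 + 40 + 44 + 43 + 44 + 39 + 43 + 38 + 43)/11 = 41.8182
Numerator Σ_{t=1}^{10}(x_t−x̄)(x_{t+1}−x̄) = -28.9421
Denominator Σ(x_t−x̄)² = 53.6364
r_1 = -28.9421 / 53.6364 = -0.540

-0.540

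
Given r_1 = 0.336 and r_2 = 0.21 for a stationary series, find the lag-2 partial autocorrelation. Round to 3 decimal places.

0.109

φ_{22} = (r_2 − r_1²) / (1 − r_1²)
r_1² = (0.336)² = 0.112896
Numerator = 0.21 − 0.1129 = 0.0971; denominator = 1 − 0.1129 = 0.8871
φ_{22} = 0.0971 / 0.8871 = 0.109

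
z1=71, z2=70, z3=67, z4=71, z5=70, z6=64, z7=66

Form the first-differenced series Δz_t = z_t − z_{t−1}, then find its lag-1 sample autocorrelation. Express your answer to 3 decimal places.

-0.393

First differences Δz: -1, -3, 4, -1, -6, 2
Mean of differences = -0.8333
Numerator Σ(Δz_t−Δz̄)(Δz_{t+1}−Δz̄) = -24.6944
Denominator Σ(Δz_t−Δz̄)² = 62.8333
r_1(Δz) = -24.6944 / 62.8333 = -0.393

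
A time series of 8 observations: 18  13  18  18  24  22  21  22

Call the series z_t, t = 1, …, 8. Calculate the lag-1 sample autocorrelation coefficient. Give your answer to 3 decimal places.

Mean z̄ = (18 + 13 + 18 + 18 + 24 + 22 + 21 + 22)/8 = 19.5000
Σ(z_t−z̄)(z_{t+1}−z̄) = (9.7500) + (9.7500) + (2.2500) + (-6.7500) + (11.2500) + (3.7500) + (3.7500) = 33.7500
Denominator Σ(z_t−z̄)² = 84.0000
r_1 = 33.7500 / 84.0000 = 0.402

0.402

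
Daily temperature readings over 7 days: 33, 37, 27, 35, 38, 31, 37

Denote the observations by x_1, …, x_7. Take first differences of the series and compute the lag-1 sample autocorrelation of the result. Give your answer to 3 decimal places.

-0.573

First differences Δx: 4, -10, 8, 3, -7, 6
Mean of differences = 0.6667
Numerator Σ(Δx_t−Δx̄)(Δx_{t+1}−Δx̄) = -155.4444
Denominator Σ(Δx_t−Δx̄)² = 271.3333
r_1(Δx) = -155.4444 / 271.3333 = -0.573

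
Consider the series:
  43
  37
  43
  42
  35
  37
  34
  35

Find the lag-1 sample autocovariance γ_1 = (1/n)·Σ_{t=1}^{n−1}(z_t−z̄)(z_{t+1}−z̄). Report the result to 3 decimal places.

Mean z̄ = (43 + 37 + 43 + 42 + 35 + 37 + 34 + 35)/8 = 38.2500
Deviations: 4.7500, -1.2500, 4.7500, 3.7500, -3.2500, -1.2500, -4.2500, -3.2500
Σ_{t=1}^{7}(z_t−z̄)(z_{t+1}−z̄) = 16.9375
γ_1 = 16.9375 / 8 = 2.117

2.117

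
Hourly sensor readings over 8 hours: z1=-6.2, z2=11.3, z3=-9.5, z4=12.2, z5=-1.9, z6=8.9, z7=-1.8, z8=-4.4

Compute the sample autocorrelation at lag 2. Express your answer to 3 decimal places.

0.548

Mean z̄ = (-6.2 + 11.3 − 9.5 + 12.2 − 1.9 + 8.9 − 1.8 − 4.4)/8 = 1.0750
Deviations from mean: -7.2750, 10.2250, -10.5750, 11.1250, -2.9750, 7.8250, -2.8750, -5.4750
Numerator Σ_{t=1}^{6}(z_t−z̄)(z_{t+2}−z̄) = 274.9113
Denominator Σ(z_t−z̄)² = 501.3950
r_2 = 274.9113 / 501.3950 = 0.548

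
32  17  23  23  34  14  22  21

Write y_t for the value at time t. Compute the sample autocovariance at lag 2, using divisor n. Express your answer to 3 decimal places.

0.797

Mean ȳ = (32 + 17 + 23 + 23 + 34 + 14 + 22 + 21)/8 = 23.2500
Deviations: 8.7500, -6.2500, -0.2500, -0.2500, 10.7500, -9.2500, -1.2500, -2.2500
Σ_{t=1}^{6}(y_t−ȳ)(y_{t+2}−ȳ) = 6.3750
γ_2 = 6.3750 / 8 = 0.797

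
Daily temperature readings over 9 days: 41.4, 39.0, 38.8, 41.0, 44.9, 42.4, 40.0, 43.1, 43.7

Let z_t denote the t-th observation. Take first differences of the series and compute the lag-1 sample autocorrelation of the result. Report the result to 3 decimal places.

-0.042

First differences Δz: -2.4, -0.2, 2.2, 3.9, -2.5, -2.4, 3.1, 0.6
Mean of differences = 0.2875
Numerator Σ(Δz_t−Δz̄)(Δz_{t+1}−Δz̄) = -1.9714
Denominator Σ(Δz_t−Δz̄)² = 47.1688
r_1(Δz) = -1.9714 / 47.1688 = -0.042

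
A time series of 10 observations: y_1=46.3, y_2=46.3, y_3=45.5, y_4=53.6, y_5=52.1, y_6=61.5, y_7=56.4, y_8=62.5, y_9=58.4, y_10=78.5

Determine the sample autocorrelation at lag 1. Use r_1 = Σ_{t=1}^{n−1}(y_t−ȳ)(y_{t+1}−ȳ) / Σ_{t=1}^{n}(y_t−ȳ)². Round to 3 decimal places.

Mean ȳ = (46.3 + 46.3 + 45.5 + 53.6 + 52.1 + 61.5 + 56.4 + 62.5 + 58.4 + 78.5)/10 = 56.1100
Numerator Σ_{t=1}^{9}(y_t−ȳ)(y_{t+1}−ȳ) = 284.7249
Denominator Σ(y_t−ȳ)² = 903.9490
r_1 = 284.7249 / 903.9490 = 0.315

0.315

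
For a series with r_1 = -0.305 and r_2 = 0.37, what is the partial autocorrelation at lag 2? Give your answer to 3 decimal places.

0.305

φ_{22} = (r_2 − r_1²) / (1 − r_1²)
r_1² = (-0.305)² = 0.093025
Numerator = 0.37 − 0.0930 = 0.2770; denominator = 1 − 0.0930 = 0.9070
φ_{22} = 0.2770 / 0.9070 = 0.305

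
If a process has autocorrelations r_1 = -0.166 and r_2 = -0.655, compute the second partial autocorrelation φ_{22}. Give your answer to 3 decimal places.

-0.702

φ_{22} = (r_2 − r_1²) / (1 − r_1²)
r_1² = (-0.166)² = 0.027556
Numerator = -0.655 − 0.0276 = -0.6826; denominator = 1 − 0.0276 = 0.9724
φ_{22} = -0.6826 / 0.9724 = -0.702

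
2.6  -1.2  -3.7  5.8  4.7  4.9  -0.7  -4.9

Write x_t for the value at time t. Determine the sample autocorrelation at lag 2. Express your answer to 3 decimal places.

-0.383

Mean x̄ = (2.6 − 1.2 − 3.7 + 5.8 + 4.7 + 4.9 − 0.7 − 4.9)/8 = 0.9375
Deviations from mean: 1.6625, -2.1375, -4.6375, 4.8625, 3.7625, 3.9625, -1.6375, -5.8375
Numerator Σ_{t=1}^{6}(x_t−x̄)(x_{t+2}−x̄) = -45.5766
Denominator Σ(x_t−x̄)² = 119.0988
r_2 = -45.5766 / 119.0988 = -0.383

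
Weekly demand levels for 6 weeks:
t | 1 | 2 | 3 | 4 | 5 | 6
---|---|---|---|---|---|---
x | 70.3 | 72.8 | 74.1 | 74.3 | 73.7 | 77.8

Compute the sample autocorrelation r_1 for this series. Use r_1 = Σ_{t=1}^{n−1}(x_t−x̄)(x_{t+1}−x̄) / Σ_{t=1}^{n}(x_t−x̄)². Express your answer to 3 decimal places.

Mean x̄ = (70.3 + 72.8 + 74.1 + 74.3 + 73.7 + 77.8)/6 = 73.8333
Deviations from mean: -3.5333, -1.0333, 0.2667, 0.4667, -0.1333, 3.9667
Numerator Σ_{t=1}^{5}(x_t−x̄)(x_{t+1}−x̄) = 2.9089
Denominator Σ(x_t−x̄)² = 29.5933
r_1 = 2.9089 / 29.5933 = 0.098

0.098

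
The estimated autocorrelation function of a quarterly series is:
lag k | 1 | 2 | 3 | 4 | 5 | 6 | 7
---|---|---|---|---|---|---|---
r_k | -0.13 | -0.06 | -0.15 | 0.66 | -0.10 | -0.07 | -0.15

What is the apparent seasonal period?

4

The largest autocorrelation is r_4 = 0.66; the remaining lags stay at or below -0.06.
The dominant spike at lag 4 indicates a seasonal period of 4.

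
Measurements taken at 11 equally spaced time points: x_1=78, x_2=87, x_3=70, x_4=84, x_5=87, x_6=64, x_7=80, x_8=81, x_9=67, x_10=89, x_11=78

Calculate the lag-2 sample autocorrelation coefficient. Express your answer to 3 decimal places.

Mean x̄ = (78 + 87 + 70 + 84 + 87 + 64 + 80 + 81 + 67 + 89 + 78)/11 = 78.6364
Numerator Σ_{t=1}^{9}(x_t−x̄)(x_{t+2}−x̄) = -107.5372
Denominator Σ(x_t−x̄)² = 708.5455
r_2 = -107.5372 / 708.5455 = -0.152

-0.152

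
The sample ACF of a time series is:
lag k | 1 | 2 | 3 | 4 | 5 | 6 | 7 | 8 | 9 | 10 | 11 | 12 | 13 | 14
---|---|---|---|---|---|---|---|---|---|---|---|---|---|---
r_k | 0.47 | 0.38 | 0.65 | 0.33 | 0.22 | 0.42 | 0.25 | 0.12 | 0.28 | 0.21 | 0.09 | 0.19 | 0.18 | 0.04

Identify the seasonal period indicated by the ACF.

The largest autocorrelation is r_3 = 0.65; the remaining lags stay at or below 0.47. The elevated value at lag 1 (0.47), dropping to 0.38 at lag 2, reflects decaying short-term dependence rather than seasonality.
The dominant spike at lag 3 indicates a seasonal period of 3.

3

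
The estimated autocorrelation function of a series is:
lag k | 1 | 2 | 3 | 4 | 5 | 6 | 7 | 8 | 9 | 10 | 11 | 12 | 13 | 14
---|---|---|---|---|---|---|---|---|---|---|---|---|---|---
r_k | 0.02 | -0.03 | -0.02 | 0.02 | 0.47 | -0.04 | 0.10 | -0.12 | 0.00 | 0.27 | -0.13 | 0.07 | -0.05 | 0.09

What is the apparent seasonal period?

5

The largest autocorrelation is r_5 = 0.47, with a weaker echo at lag 10 (0.27); the remaining lags stay at or below 0.10.
The dominant spike at lag 5 indicates a seasonal period of 5.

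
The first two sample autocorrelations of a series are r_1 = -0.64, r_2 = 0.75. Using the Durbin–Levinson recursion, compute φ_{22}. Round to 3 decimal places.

0.577

φ_{22} = (r_2 − r_1²) / (1 − r_1²)
r_1² = (-0.64)² = 0.4096
Numerator = 0.75 − 0.4096 = 0.3404; denominator = 1 − 0.4096 = 0.5904
φ_{22} = 0.3404 / 0.5904 = 0.577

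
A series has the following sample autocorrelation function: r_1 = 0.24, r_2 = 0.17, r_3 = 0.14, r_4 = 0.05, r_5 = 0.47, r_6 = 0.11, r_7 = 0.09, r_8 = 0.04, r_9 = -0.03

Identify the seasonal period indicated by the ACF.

5

The largest autocorrelation is r_5 = 0.47; the remaining lags stay at or below 0.24. The elevated value at lag 1 (0.24), dropping to 0.17 at lag 2, reflects decaying short-term dependence rather than seasonality.
The dominant spike at lag 5 indicates a seasonal period of 5.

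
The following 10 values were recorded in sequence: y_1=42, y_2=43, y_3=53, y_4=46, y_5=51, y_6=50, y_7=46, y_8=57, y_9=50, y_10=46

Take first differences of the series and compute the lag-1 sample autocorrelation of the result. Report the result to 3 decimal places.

-0.511

First differences Δy: 1, 10, -7, 5, -1, -4, 11, -7, -4
Mean of differences = 0.4444
Numerator Σ(Δy_t−Δȳ)(Δy_{t+1}−Δȳ) = -192.3086
Denominator Σ(Δy_t−Δȳ)² = 376.2222
r_1(Δy) = -192.3086 / 376.2222 = -0.511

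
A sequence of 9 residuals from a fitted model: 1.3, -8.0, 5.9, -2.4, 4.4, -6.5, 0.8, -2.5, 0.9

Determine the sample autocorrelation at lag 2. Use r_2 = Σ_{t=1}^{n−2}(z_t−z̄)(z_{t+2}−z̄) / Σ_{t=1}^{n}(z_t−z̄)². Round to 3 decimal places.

0.522

Mean z̄ = (1.3 − 8.0 + 5.9 − 2.4 + 4.4 − 6.5 + 0.8 − 2.5 + 0.9)/9 = -0.6778
Σ(z_t−z̄)(z_{t+2}−z̄) = (13.0094) + (12.6105) + (33.4005) + (10.0272) + (7.5038) + (10.6094) + (2.3316) = 89.4923
Denominator Σ(z_t−z̄)² = 171.4356
r_2 = 89.4923 / 171.4356 = 0.522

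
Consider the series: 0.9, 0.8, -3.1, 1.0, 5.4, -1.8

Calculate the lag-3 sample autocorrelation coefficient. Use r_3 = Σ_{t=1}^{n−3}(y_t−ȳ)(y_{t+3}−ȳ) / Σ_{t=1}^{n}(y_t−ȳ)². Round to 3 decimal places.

0.233

Mean ȳ = (0.9 + 0.8 − 3.1 + 1.0 + 5.4 − 1.8)/6 = 0.5333
Numerator Σ_{t=1}^{3}(y_t−ȳ)(y_{t+3}−ȳ) = 9.9467
Denominator Σ(y_t−ȳ)² = 42.7533
r_3 = 9.9467 / 42.7533 = 0.233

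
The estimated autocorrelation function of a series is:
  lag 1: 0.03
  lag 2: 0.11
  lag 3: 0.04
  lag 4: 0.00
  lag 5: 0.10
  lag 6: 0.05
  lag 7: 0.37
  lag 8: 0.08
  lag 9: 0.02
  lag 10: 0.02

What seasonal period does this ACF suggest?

The largest autocorrelation is r_7 = 0.37; the remaining lags stay at or below 0.11.
The dominant spike at lag 7 indicates a seasonal period of 7.

7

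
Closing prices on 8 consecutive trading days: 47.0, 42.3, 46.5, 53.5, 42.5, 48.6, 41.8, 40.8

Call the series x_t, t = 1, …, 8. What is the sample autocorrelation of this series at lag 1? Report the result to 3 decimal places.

Mean x̄ = (47.0 + 42.3 + 46.5 + 53.5 + 42.5 + 48.6 + 41.8 + 40.8)/8 = 45.3750
Deviations from mean: 1.6250, -3.0750, 1.1250, 8.1250, -2.8750, 3.2250, -3.5750, -4.5750
Σ(x_t−x̄)(x_{t+1}−x̄) = (-4.9969) + (-3.4594) + (9.1406) + (-23.3594) + (-9.2719) + (-11.5294) + (16.3556) = -27.1206
Denominator Σ(x_t−x̄)² = 131.7550
r_1 = -27.1206 / 131.7550 = -0.206

-0.206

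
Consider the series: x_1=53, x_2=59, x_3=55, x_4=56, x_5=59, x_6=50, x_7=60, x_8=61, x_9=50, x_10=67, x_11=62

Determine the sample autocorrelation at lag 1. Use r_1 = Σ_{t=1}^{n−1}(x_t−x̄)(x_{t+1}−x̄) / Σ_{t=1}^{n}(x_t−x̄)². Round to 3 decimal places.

-0.309

Mean x̄ = (53 + 59 + 55 + 56 + 59 + 50 + 60 + 61 + 50 + 67 + 62)/11 = 57.4545
Numerator Σ_{t=1}^{10}(x_t−x̄)(x_{t+1}−x̄) = -85.0248
Denominator Σ(x_t−x̄)² = 274.7273
r_1 = -85.0248 / 274.7273 = -0.309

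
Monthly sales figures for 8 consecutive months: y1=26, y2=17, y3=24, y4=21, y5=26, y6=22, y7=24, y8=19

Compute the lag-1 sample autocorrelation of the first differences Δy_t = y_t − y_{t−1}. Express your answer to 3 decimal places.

First differences Δy: -9, 7, -3, 5, -4, 2, -5
Mean of differences = -1.0000
Numerator Σ(Δy_t−Δȳ)(Δy_{t+1}−Δȳ) = -131.0000
Denominator Σ(Δy_t−Δȳ)² = 202.0000
r_1(Δy) = -131.0000 / 202.0000 = -0.649

-0.649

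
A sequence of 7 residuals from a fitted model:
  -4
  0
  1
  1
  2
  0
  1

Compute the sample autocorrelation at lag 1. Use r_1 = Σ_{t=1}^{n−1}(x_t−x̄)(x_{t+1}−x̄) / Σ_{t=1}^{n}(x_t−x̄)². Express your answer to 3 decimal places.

0.105

Mean x̄ = (-4 + 0 + 1 + 1 + 2 + 0 + 1)/7 = 0.1429
Σ(x_t−x̄)(x_{t+1}−x̄) = (0.5918) + (-0.1224) + (0.7347) + (1.5918) + (-0.2653) + (-0.1224) = 2.4082
Denominator Σ(x_t−x̄)² = 22.8571
r_1 = 2.4082 / 22.8571 = 0.105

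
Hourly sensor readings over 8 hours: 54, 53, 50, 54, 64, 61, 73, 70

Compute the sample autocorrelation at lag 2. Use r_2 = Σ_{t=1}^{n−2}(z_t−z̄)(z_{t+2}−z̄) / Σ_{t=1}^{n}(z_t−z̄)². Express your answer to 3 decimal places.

Mean z̄ = (54 + 53 + 50 + 54 + 64 + 61 + 73 + 70)/8 = 59.8750
Deviations from mean: -5.8750, -6.8750, -9.8750, -5.8750, 4.1250, 1.1250, 13.1250, 10.1250
Σ(z_t−z̄)(z_{t+2}−z̄) = (58.0156) + (40.3906) + (-40.7344) + (-6.6094) + (54.1406) + (11.3906) = 116.5938
Denominator Σ(z_t−z̄)² = 506.8750
r_2 = 116.5938 / 506.8750 = 0.230

0.230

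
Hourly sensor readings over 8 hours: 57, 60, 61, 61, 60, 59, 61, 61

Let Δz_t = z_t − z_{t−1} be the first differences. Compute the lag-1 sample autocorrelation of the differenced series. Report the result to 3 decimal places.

0.080

First differences Δz: 3, 1, 0, -1, -1, 2, 0
Mean of differences = 0.5714
Numerator Σ(Δz_t−Δz̄)(Δz_{t+1}−Δz̄) = 1.1020
Denominator Σ(Δz_t−Δz̄)² = 13.7143
r_1(Δz) = 1.1020 / 13.7143 = 0.080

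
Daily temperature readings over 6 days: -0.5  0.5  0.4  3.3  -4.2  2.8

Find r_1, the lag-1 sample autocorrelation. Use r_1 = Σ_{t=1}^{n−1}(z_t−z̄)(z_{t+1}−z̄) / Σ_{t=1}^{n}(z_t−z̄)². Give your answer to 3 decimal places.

-0.678

Mean z̄ = (-0.5 + 0.5 + 0.4 + 3.3 − 4.2 + 2.8)/6 = 0.3833
Deviations from mean: -0.8833, 0.1167, 0.0167, 2.9167, -4.5833, 2.4167
Numerator Σ_{t=1}^{5}(z_t−z̄)(z_{t+1}−z̄) = -24.4969
Denominator Σ(z_t−z̄)² = 36.1483
r_1 = -24.4969 / 36.1483 = -0.678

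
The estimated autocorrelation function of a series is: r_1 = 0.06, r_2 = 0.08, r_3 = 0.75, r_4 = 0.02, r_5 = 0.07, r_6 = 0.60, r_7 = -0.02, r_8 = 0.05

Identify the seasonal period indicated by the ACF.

The largest autocorrelation is r_3 = 0.75, with a weaker echo at lag 6 (0.60); the remaining lags stay at or below 0.08.
The dominant spike at lag 3 indicates a seasonal period of 3.

3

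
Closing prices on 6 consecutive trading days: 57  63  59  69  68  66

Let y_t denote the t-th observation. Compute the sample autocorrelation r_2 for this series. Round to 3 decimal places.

0.166

Mean ȳ = (57 + 63 + 59 + 69 + 68 + 66)/6 = 63.6667
Deviations from mean: -6.6667, -0.6667, -4.6667, 5.3333, 4.3333, 2.3333
Σ(y_t−ȳ)(y_{t+2}−ȳ) = (31.1111) + (-3.5556) + (-20.2222) + (12.4444) = 19.7778
Denominator Σ(y_t−ȳ)² = 119.3333
r_2 = 19.7778 / 119.3333 = 0.166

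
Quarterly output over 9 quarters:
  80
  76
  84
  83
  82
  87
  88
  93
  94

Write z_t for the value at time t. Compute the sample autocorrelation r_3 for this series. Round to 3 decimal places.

Mean z̄ = (80 + 76 + 84 + 83 + 82 + 87 + 88 + 93 + 94)/9 = 85.2222
Σ(z_t−z̄)(z_{t+3}−z̄) = (11.6049) + (29.7160) + (-2.1728) + (-6.1728) + (-25.0617) + (15.6049) = 23.5185
Denominator Σ(z_t−z̄)² = 277.5556
r_3 = 23.5185 / 277.5556 = 0.085

0.085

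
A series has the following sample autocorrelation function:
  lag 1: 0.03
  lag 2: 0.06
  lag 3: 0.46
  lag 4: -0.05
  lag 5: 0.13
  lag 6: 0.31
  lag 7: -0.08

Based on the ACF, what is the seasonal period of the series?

The largest autocorrelation is r_3 = 0.46, with a weaker echo at lag 6 (0.31); the remaining lags stay at or below 0.13.
The dominant spike at lag 3 indicates a seasonal period of 3.

3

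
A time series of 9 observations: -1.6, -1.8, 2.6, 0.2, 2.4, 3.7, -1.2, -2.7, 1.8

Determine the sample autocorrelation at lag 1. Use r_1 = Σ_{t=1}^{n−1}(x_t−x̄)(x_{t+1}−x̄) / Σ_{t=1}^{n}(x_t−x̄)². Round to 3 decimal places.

Mean x̄ = (-1.6 − 1.8 + 2.6 + 0.2 + 2.4 + 3.7 − 1.2 − 2.7 + 1.8)/9 = 0.3778
Numerator Σ_{t=1}^{8}(x_t−x̄)(x_{t+1}−x̄) = 0.6684
Denominator Σ(x_t−x̄)² = 42.7356
r_1 = 0.6684 / 42.7356 = 0.016

0.016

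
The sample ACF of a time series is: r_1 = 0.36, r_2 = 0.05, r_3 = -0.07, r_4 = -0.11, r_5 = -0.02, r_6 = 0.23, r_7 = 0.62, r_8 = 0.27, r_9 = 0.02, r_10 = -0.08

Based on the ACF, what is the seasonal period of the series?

7

The largest autocorrelation is r_7 = 0.62; the remaining lags stay at or below 0.36. The elevated value at lag 1 (0.36), dropping to 0.05 at lag 2, reflects decaying short-term dependence rather than seasonality.
The dominant spike at lag 7 indicates a seasonal period of 7.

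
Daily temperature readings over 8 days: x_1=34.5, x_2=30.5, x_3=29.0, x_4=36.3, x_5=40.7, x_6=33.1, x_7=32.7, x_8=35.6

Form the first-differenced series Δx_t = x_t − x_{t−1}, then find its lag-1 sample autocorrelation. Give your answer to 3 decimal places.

First differences Δx: -4.0, -1.5, 7.3, 4.4, -7.6, -0.4, 2.9
Mean of differences = 0.1571
Numerator Σ(Δx_t−Δx̄)(Δx_{t+1}−Δx̄) = -4.7604
Denominator Σ(Δx_t−Δx̄)² = 157.0571
r_1(Δx) = -4.7604 / 157.0571 = -0.030

-0.030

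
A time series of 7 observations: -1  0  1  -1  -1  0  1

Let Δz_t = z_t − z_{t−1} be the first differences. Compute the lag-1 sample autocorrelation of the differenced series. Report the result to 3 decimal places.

First differences Δz: 1, 1, -2, 0, 1, 1
Mean of differences = 0.3333
Numerator Σ(Δz_t−Δz̄)(Δz_{t+1}−Δz̄) = -0.1111
Denominator Σ(Δz_t−Δz̄)² = 7.3333
r_1(Δz) = -0.1111 / 7.3333 = -0.015

-0.015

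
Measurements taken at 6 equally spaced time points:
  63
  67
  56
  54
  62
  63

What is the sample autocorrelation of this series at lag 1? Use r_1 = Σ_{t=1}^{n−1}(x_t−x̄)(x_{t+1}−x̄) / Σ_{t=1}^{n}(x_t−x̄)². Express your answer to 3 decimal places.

Mean x̄ = (63 + 67 + 56 + 54 + 62 + 63)/6 = 60.8333
Numerator Σ_{t=1}^{5}(x_t−x̄)(x_{t+1}−x̄) = 11.1389
Denominator Σ(x_t−x̄)² = 118.8333
r_1 = 11.1389 / 118.8333 = 0.094

0.094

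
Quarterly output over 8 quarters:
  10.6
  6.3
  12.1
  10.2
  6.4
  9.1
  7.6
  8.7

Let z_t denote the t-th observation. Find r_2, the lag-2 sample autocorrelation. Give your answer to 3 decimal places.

Mean z̄ = (10.6 + 6.3 + 12.1 + 10.2 + 6.4 + 9.1 + 7.6 + 8.7)/8 = 8.8750
Deviations from mean: 1.7250, -2.5750, 3.2250, 1.3250, -2.4750, 0.2250, -1.2750, -0.1750
Σ(z_t−z̄)(z_{t+2}−z̄) = (5.5631) + (-3.4119) + (-7.9819) + (0.2981) + (3.1556) + (-0.0394) = -2.4163
Denominator Σ(z_t−z̄)² = 29.5950
r_2 = -2.4163 / 29.5950 = -0.082

-0.082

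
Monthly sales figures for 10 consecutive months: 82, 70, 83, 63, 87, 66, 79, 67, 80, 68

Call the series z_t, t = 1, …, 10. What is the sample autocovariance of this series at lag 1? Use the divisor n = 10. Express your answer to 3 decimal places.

-56.875

Mean z̄ = (82 + 70 + 83 + 63 + 87 + 66 + 79 + 67 + 80 + 68)/10 = 74.5000
Σ_{t=1}^{9}(z_t−z̄)(z_{t+1}−z̄) = -568.7500
γ_1 = -568.7500 / 10 = -56.875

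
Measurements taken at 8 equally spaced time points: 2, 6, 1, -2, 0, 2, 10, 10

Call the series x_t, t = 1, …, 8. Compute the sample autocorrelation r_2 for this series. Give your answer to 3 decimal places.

Mean x̄ = (2 + 6 + 1 − 2 + 0 + 2 + 10 + 10)/8 = 3.6250
Numerator Σ_{t=1}^{6}(x_t−x̄)(x_{t+2}−x̄) = -23.9063
Denominator Σ(x_t−x̄)² = 143.8750
r_2 = -23.9063 / 143.8750 = -0.166

-0.166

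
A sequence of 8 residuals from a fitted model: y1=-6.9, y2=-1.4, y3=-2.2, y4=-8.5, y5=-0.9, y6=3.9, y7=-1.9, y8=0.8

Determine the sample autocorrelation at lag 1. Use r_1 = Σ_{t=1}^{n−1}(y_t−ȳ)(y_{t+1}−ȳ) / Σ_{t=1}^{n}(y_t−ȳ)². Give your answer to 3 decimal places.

Mean ȳ = (-6.9 − 1.4 − 2.2 − 8.5 − 0.9 + 3.9 − 1.9 + 0.8)/8 = -2.1375
Σ(y_t−ȳ)(y_{t+1}−ȳ) = (-3.5123) + (-0.0461) + (0.3977) + (-7.8736) + (7.4714) + (1.4339) + (0.6977) = -1.4314
Denominator Σ(y_t−ȳ)² = 110.3788
r_1 = -1.4314 / 110.3788 = -0.013

-0.013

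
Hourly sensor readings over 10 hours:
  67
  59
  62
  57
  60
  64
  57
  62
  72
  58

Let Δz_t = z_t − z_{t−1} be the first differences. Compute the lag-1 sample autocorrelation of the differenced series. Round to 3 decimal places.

First differences Δz: -8, 3, -5, 3, 4, -7, 5, 10, -14
Mean of differences = -1.0000
Numerator Σ(Δz_t−Δz̄)(Δz_{t+1}−Δz̄) = -183.0000
Denominator Σ(Δz_t−Δz̄)² = 484.0000
r_1(Δz) = -183.0000 / 484.0000 = -0.378

-0.378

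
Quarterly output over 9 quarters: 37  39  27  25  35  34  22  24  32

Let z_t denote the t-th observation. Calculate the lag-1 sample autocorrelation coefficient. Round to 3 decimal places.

0.170

Mean z̄ = (37 + 39 + 27 + 25 + 35 + 34 + 22 + 24 + 32)/9 = 30.5556
Numerator Σ_{t=1}^{8}(z_t−z̄)(z_{t+1}−z̄) = 51.9136
Denominator Σ(z_t−z̄)² = 306.2222
r_1 = 51.9136 / 306.2222 = 0.170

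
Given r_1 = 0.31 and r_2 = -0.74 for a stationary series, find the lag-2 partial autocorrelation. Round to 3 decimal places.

φ_{22} = (r_2 − r_1²) / (1 − r_1²)
r_1² = (0.31)² = 0.0961
Numerator = -0.74 − 0.0961 = -0.8361; denominator = 1 − 0.0961 = 0.9039
φ_{22} = -0.8361 / 0.9039 = -0.925

-0.925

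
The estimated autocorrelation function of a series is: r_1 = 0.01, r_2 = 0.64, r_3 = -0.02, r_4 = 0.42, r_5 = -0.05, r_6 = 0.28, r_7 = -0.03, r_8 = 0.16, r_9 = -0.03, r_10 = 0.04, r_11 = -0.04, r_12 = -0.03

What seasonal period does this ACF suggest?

The largest autocorrelation is r_2 = 0.64, with weaker echoes at lags 4 (0.42), 6 (0.28) and 8 (0.16); the remaining lags stay at or below 0.04.
The dominant spike at lag 2 indicates a seasonal period of 2.

2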